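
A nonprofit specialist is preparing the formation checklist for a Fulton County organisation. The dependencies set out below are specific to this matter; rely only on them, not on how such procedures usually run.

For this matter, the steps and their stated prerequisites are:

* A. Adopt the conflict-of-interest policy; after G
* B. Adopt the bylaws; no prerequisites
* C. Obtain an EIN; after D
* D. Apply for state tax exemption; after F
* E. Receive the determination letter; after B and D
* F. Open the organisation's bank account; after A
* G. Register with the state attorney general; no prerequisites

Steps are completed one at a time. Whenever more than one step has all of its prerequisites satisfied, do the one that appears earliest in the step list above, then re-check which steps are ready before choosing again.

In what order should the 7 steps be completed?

B and G have no prerequisites; B is listed earlier, so B is first.
Next only G has its prerequisites met → G.
A needed G, now all done → A.
Next only F has its prerequisites met → F.
D needed F, now all done → D.
Ready: C and E. C is listed earlier → C.
That leaves E as the only ready step → E.

B → G → A → F → D → C → E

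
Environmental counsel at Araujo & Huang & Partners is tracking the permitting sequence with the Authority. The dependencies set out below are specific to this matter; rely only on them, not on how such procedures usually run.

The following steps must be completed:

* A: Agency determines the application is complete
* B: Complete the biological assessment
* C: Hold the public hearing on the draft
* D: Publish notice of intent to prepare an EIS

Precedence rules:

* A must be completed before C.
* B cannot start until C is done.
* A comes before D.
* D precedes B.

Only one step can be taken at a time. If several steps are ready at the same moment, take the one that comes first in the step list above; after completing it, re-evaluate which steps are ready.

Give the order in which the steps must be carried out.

A is the only step with nothing outstanding, so it goes first.
C and D are both available; C is listed earlier → C.
D is the only step now ready → D.
B is the only step now ready → B.

A → C → D → B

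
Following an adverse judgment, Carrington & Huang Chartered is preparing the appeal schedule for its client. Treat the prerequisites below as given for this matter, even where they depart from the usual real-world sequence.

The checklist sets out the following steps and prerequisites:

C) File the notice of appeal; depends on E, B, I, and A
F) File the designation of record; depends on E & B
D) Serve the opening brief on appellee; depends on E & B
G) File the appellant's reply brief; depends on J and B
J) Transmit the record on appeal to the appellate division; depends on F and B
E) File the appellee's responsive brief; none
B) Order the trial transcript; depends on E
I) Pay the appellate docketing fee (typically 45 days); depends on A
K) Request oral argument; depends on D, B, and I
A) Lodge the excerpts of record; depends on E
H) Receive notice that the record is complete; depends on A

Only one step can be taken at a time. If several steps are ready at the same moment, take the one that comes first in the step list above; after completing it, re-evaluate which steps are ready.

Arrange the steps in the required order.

E is the only step with nothing outstanding, so it goes first.
B and A are both available; B is listed earlier → B.
Ready: F, D and A. F is listed earlier → F.
J now also ready, so the ready set is {D, J, A}; D is listed earlier → D.
Now J and A have their prerequisites met. J is listed earlier, so J next.
Now G and A have their prerequisites met. G is listed earlier, so G next.
A needed E, now all done → A.
Now I and H have their prerequisites met. I is listed earlier, so I next.
Now C, K and H have their prerequisites met. C is listed earlier, so C next.
Ready: K and H. K is listed earlier → K.
H is the only step now ready → H.

E, B, F, D, J, G, A, I, C, K, H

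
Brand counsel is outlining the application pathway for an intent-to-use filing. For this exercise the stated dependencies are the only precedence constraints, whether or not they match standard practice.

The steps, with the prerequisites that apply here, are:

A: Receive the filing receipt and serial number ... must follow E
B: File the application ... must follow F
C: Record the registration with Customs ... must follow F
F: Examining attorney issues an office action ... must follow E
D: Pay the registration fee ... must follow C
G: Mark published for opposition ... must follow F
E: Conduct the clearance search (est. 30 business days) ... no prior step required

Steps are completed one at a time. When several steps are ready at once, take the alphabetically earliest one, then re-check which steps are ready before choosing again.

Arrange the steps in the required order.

E, A, F, B, C, D, G

E has no prerequisites → E first.
Now A and F have their prerequisites met. A has the earlier label, so A next.
F needed E, now all done → F.
B, C and G are all available; B has the earlier label → B.
Now C and G have their prerequisites met. C has the earlier label, so C next.
Ready: D and G. D has the earlier label → D.
G is the only step now ready → G.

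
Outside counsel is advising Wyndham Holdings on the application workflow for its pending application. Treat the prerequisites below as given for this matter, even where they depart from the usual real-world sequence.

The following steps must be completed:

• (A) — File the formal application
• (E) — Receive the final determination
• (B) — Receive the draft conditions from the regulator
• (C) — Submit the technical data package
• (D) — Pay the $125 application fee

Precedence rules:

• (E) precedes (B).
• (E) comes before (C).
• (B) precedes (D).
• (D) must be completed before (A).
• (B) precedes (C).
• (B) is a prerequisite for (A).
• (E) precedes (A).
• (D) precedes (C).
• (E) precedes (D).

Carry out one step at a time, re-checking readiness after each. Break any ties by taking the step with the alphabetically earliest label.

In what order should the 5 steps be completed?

(E), (B), (D), (A), (C)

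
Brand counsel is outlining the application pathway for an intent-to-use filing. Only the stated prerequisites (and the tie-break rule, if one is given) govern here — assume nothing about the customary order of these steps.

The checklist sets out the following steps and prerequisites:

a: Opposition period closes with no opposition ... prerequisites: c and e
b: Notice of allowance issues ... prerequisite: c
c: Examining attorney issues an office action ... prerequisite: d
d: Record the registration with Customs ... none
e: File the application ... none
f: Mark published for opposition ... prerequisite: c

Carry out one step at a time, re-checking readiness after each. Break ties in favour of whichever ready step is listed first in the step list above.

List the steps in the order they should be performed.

d and e have no prerequisites; d is listed earlier, so d is first.
c now also ready, so the ready set is {c, e}; c is listed earlier → c.
Now b, e and f have their prerequisites met. b is listed earlier, so b next.
e and f are both available; e is listed earlier → e.
a now also ready, so the ready set is {a, f}; a is listed earlier → a.
f needed c, now all done → f.

d, c, b, e, a, f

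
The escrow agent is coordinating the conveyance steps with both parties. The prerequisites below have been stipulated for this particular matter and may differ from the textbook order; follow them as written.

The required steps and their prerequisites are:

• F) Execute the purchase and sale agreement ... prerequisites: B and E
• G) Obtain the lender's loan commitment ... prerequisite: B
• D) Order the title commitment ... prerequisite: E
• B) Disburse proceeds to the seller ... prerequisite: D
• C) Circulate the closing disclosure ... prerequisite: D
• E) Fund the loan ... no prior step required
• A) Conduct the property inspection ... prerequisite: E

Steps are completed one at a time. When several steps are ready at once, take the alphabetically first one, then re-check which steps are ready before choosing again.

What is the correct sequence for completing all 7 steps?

E has no prerequisites → E first.
Ready: A and D. A has the earlier label → A.
D needed E, now all done → D.
Now B and C have their prerequisites met. B has the earlier label, so B next.
C, F and G are all available; C has the earlier label → C.
Ready: F and G. F has the earlier label → F.
G needed B, now all done → G.

E, A, D, B, C, F, G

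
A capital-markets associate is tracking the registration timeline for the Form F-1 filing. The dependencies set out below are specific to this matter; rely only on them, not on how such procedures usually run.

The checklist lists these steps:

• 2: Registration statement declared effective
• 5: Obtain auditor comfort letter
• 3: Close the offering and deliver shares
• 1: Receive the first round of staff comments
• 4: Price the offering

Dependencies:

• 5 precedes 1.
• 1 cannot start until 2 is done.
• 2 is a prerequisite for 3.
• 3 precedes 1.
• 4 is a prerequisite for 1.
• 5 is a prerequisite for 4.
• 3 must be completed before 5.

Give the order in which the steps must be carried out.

2 is the only step with nothing outstanding, so it goes first.
That leaves 3 as the only ready step → 3.
Next only 5 has its prerequisites met → 5.
4 needed 5, now all done → 4.
1 needed 2, 5, 3 and 4, now all done → 1.

2 3 5 4 1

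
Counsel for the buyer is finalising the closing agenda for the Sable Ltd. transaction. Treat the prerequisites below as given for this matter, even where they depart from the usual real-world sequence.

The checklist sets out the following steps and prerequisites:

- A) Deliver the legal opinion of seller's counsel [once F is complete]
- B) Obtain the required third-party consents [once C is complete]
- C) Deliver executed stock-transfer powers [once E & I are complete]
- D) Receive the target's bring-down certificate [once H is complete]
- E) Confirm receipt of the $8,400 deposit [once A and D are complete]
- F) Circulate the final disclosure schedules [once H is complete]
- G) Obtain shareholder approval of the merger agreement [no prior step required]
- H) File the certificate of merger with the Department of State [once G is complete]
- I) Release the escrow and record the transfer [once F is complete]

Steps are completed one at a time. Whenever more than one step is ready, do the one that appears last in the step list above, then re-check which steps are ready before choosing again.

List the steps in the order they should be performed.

G is the only step with nothing outstanding, so it goes first.
Next only H has its prerequisites met → H.
Ready: F and D. F is listed later → F.
Ready: I, D and A. I is listed later → I.
Now D and A have their prerequisites met. D is listed later, so D next.
A is the only step now ready → A.
That leaves E as the only ready step → E.
Next only C has its prerequisites met → C.
B needed C, now all done → B.

G, H, F, I, D, A, E, C, B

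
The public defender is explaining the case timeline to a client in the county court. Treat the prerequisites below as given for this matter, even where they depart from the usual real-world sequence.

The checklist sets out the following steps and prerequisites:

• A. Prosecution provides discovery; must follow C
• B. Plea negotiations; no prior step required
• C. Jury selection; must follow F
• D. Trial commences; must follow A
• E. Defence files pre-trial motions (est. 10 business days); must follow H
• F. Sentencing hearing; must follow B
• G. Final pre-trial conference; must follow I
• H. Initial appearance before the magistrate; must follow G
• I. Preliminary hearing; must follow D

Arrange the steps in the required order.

B F C A D I G H E

Only B has no prerequisites, so it is first.
That leaves F as the only ready step → F.
C needed F, now all done → C.
A needed C, now all done → A.
D needed A, now all done → D.
I is the only step now ready → I.
G is the only step now ready → G.
That leaves H as the only ready step → H.
E is the only step now ready → E.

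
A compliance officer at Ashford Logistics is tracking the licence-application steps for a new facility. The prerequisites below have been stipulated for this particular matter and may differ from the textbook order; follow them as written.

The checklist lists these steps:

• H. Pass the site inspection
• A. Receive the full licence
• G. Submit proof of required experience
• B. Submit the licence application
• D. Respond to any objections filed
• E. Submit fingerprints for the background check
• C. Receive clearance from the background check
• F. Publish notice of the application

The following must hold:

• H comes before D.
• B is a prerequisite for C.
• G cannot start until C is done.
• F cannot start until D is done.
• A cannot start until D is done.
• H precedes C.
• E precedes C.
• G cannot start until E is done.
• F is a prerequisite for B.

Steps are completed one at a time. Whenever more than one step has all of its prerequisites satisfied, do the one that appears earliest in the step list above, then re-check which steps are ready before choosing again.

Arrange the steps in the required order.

H and E have no prerequisites; H is listed earlier, so H is first.
Ready: D and E. D is listed earlier → D.
A and F now also ready, so the ready set is {A, E, F}; A is listed earlier → A.
E and F are both available; E is listed earlier → E.
That leaves F as the only ready step → F.
B needed F, now all done → B.
That leaves C as the only ready step → C.
G needed E and C, now all done → G.

H → D → A → E → F → B → C → G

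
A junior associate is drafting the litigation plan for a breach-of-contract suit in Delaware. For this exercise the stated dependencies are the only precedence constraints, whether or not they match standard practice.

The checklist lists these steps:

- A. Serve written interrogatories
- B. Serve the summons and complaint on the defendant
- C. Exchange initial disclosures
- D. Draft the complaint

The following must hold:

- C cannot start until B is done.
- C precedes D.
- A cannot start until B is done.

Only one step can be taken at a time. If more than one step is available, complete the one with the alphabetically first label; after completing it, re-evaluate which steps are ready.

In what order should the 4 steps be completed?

Only B has no prerequisites, so it is first.
Ready: A and C. A has the earlier label → A.
That leaves C as the only ready step → C.
D is the only step now ready → D.

B → A → C → D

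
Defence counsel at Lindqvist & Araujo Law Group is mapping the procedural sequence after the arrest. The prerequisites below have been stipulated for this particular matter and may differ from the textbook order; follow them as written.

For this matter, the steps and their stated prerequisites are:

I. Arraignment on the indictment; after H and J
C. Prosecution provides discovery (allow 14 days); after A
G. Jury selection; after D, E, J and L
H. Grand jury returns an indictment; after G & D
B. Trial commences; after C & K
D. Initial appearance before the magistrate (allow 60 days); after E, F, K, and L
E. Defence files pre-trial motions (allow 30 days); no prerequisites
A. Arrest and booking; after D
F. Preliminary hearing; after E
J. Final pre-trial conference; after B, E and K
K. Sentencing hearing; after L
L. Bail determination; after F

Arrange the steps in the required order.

Only E has no prerequisites, so it is first.
That leaves F as the only ready step → F.
L needed F, now all done → L.
K needed L, now all done → K.
D needed E, F, K and L, now all done → D.
A is the only step now ready → A.
That leaves C as the only ready step → C.
B is the only step now ready → B.
J needed B, E and K, now all done → J.
G needed D, E, J and L, now all done → G.
H is the only step now ready → H.
I needed H and J, now all done → I.

E F L K D A C B J G H I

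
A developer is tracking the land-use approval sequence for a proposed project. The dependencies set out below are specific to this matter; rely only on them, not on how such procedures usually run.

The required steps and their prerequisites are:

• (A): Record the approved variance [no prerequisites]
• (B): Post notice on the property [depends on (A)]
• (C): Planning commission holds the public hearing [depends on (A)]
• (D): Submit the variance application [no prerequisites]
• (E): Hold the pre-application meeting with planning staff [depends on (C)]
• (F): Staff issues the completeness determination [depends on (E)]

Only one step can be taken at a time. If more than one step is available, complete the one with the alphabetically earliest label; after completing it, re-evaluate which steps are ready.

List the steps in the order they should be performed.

Nothing is required for (A) and (D). (A) has the earlier label → (A) first.
Now (B), (C) and (D) have their prerequisites met. (B) has the earlier label, so (B) next.
Ready: (C) and (D). (C) has the earlier label → (C).
(E) now also ready, so the ready set is {(D), (E)}; (D) has the earlier label → (D).
Next only (E) has its prerequisites met → (E).
(F) needed (E), now all done → (F).

(A) (B) (C) (D) (E) (F)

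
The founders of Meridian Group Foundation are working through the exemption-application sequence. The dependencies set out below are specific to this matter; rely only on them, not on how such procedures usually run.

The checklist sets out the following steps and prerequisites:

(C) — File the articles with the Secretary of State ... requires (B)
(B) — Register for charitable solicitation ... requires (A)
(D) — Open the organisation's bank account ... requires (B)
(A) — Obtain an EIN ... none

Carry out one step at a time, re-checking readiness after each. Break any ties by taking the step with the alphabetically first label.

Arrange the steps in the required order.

(A) (B) (C) (D)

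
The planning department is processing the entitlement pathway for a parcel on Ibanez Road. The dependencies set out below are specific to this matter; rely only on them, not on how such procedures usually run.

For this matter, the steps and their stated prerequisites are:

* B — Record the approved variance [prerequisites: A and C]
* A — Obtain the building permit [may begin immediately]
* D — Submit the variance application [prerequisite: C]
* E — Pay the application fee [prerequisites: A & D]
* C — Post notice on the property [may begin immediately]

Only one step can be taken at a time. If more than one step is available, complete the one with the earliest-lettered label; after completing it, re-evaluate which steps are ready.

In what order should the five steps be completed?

A, C, B, D, E

A and C have no prerequisites; A has the earlier label, so A is first.
Next only C has its prerequisites met → C.
Ready: B and D. B has the earlier label → B.
That leaves D as the only ready step → D.
E needed A and D, now all done → E.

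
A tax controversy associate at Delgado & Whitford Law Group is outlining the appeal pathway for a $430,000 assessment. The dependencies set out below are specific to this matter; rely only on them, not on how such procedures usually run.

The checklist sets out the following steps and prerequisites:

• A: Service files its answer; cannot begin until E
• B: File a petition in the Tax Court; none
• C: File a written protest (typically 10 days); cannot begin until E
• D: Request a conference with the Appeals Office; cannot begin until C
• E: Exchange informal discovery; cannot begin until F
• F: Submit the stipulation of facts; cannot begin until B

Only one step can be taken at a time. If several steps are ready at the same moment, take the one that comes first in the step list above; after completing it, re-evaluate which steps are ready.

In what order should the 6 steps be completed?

B, F, E, A, C, D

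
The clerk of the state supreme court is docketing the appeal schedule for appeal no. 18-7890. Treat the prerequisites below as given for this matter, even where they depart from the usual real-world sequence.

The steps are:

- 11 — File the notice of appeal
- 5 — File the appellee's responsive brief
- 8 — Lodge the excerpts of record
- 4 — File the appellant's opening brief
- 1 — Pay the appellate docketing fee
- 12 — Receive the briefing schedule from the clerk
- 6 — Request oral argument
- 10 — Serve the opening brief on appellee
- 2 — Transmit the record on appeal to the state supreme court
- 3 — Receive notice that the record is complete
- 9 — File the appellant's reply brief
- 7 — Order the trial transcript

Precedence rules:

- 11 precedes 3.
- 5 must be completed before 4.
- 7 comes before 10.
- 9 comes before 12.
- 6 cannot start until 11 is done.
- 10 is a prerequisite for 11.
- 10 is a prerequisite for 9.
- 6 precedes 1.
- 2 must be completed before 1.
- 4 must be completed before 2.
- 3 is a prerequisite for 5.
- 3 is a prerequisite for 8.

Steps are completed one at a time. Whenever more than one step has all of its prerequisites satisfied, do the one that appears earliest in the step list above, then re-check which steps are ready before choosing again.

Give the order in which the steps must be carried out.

7, 10, 11, 6, 3, 5, 8, 4, 2, 1, 9, 12

7 is the only step with nothing outstanding, so it goes first.
10 needed 7, now all done → 10.
Ready: 11 and 9. 11 is listed earlier → 11.
6 and 3 now also ready, so the ready set is {6, 3, 9}; 6 is listed earlier → 6.
Now 3 and 9 have their prerequisites met. 3 is listed earlier, so 3 next.
5, 8 and 9 are all available; 5 is listed earlier → 5.
Ready: 8, 4 and 9. 8 is listed earlier → 8.
4 and 9 are both available; 4 is listed earlier → 4.
2 now also ready, so the ready set is {2, 9}; 2 is listed earlier → 2.
1 and 9 are both available; 1 is listed earlier → 1.
That leaves 9 as the only ready step → 9.
12 needed 9, now all done → 12.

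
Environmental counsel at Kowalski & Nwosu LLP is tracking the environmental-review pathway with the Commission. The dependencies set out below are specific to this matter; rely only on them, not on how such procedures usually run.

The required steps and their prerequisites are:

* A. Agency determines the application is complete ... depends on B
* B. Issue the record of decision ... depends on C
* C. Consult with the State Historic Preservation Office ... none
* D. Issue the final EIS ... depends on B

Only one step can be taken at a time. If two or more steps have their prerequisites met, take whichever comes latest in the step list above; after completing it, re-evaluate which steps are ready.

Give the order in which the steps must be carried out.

C → B → D → A

Only C has no prerequisites, so it is first.
Next only B has its prerequisites met → B.
Now D and A have their prerequisites met. D is listed later, so D next.
Next only A has its prerequisites met → A.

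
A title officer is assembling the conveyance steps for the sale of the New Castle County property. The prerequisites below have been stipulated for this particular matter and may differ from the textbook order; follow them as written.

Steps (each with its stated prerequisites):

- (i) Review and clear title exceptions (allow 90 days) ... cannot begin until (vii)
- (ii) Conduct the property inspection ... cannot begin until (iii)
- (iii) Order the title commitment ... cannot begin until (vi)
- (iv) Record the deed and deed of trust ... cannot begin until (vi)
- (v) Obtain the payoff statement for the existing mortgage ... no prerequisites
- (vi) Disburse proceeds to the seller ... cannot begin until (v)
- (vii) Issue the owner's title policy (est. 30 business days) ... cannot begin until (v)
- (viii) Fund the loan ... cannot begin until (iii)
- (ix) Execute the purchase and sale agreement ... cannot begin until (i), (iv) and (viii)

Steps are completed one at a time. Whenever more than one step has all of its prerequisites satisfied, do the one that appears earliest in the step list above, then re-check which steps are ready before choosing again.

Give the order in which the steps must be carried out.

(v) has no prerequisites → (v) first.
Ready: (vi) and (vii). (vi) is listed earlier → (vi).
Now (iii), (iv) and (vii) have their prerequisites met. (iii) is listed earlier, so (iii) next.
(ii), (iv), (vii) and (viii) are all available; (ii) is listed earlier → (ii).
(iv), (vii) and (viii) are all available; (iv) is listed earlier → (iv).
(vii) and (viii) are both available; (vii) is listed earlier → (vii).
Now (i) and (viii) have their prerequisites met. (i) is listed earlier, so (i) next.
Next only (viii) has its prerequisites met → (viii).
(ix) is the only step now ready → (ix).

(v), (vi), (iii), (ii), (iv), (vii), (i), (viii), (ix)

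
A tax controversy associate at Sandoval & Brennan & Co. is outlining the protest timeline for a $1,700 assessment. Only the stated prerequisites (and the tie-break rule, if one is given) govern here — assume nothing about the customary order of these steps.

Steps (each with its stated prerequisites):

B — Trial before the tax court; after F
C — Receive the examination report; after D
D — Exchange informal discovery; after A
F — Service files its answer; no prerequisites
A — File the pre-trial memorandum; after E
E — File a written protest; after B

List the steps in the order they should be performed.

F, B, E, A, D, C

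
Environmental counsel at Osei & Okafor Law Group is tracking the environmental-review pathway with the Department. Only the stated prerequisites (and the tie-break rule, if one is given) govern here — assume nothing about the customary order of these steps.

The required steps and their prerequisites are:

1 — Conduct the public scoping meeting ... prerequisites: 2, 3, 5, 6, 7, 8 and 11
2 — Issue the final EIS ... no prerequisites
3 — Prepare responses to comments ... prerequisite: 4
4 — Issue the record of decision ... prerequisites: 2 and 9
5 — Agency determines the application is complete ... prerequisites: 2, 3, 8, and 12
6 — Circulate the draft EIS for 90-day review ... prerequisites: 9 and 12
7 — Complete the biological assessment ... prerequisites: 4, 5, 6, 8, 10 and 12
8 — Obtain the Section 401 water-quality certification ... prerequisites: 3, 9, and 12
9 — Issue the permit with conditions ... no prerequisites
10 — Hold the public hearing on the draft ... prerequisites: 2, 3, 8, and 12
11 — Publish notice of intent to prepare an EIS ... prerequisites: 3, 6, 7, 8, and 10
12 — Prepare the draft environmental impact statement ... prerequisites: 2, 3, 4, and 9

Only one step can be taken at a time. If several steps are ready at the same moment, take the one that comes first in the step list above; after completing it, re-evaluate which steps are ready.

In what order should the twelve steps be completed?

2, 9, 4, 3, 12, 6, 8, 5, 10, 7, 11, 1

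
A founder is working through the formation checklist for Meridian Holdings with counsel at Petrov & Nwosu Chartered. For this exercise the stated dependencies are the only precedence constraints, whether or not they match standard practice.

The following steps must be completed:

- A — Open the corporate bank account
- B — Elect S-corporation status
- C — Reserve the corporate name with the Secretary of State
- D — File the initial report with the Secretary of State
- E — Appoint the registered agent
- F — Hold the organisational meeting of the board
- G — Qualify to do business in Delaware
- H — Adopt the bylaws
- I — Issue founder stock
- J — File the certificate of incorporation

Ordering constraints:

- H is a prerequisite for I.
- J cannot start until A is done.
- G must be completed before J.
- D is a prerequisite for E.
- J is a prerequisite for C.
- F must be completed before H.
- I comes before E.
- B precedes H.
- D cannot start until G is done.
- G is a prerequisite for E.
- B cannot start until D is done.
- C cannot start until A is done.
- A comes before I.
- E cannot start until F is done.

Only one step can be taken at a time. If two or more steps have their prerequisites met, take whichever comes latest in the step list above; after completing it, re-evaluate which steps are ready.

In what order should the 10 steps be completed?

G, F, D, B, H, A, J, I, E, C

G, F and A have no prerequisites; G is listed later, so G is first.
Now F, D and A have their prerequisites met. F is listed later, so F next.
D and A are both available; D is listed later → D.
B now also ready, so the ready set is {B, A}; B is listed later → B.
Now H and A have their prerequisites met. H is listed later, so H next.
Next only A has its prerequisites met → A.
Now J and I have their prerequisites met. J is listed later, so J next.
C now also ready, so the ready set is {I, C}; I is listed later → I.
Now E and C have their prerequisites met. E is listed later, so E next.
That leaves C as the only ready step → C.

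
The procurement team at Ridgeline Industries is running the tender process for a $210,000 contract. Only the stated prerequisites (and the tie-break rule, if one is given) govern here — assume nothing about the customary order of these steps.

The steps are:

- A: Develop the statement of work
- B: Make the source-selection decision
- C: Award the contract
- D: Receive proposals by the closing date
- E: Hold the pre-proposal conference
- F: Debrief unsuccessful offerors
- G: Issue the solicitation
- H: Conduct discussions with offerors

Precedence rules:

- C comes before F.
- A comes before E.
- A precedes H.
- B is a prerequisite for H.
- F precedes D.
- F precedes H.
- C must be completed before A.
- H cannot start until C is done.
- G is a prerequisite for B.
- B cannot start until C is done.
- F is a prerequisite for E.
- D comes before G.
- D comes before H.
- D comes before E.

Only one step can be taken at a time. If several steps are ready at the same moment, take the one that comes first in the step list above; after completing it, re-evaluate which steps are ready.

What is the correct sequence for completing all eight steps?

C, A, F, D, E, G, B, H

C is the only step with nothing outstanding, so it goes first.
Now A and F have their prerequisites met. A is listed earlier, so A next.
Next only F has its prerequisites met → F.
D needed F, now all done → D.
E and G are both available; E is listed earlier → E.
Next only G has its prerequisites met → G.
B needed C and G, now all done → B.
H needed A, B, C, D and F, now all done → H.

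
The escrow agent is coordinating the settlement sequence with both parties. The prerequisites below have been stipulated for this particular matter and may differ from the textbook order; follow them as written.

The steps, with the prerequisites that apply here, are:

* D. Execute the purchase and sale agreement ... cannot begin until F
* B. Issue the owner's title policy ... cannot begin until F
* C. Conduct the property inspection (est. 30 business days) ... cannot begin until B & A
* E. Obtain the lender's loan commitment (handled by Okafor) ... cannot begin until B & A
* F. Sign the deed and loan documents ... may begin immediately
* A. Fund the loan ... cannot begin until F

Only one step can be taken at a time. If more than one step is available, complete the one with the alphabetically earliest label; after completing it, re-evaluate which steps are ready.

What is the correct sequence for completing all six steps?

F is the only step with nothing outstanding, so it goes first.
Ready: A, B and D. A has the earlier label → A.
Now B and D have their prerequisites met. B has the earlier label, so B next.
Ready: C, D and E. C has the earlier label → C.
D and E are both available; D has the earlier label → D.
Next only E has its prerequisites met → E.

F → A → B → C → D → E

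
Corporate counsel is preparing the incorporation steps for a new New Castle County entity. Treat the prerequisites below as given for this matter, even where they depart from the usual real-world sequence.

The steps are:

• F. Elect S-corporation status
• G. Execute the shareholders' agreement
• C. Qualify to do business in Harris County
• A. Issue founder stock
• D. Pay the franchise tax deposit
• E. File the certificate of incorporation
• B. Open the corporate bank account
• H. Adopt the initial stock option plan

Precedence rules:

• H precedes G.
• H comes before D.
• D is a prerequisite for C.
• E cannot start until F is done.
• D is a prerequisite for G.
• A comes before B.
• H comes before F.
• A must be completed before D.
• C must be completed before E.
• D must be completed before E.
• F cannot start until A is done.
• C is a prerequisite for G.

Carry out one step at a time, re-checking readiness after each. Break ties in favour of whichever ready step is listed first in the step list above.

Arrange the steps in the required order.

A, B, H, F, D, C, G, E

Nothing is required for A and H. A is listed earlier → A first.
Now B and H have their prerequisites met. B is listed earlier, so B next.
Next only H has its prerequisites met → H.
F and D are both available; F is listed earlier → F.
D needed A and H, now all done → D.
That leaves C as the only ready step → C.
Ready: G and E. G is listed earlier → G.
E needed F, C and D, now all done → E.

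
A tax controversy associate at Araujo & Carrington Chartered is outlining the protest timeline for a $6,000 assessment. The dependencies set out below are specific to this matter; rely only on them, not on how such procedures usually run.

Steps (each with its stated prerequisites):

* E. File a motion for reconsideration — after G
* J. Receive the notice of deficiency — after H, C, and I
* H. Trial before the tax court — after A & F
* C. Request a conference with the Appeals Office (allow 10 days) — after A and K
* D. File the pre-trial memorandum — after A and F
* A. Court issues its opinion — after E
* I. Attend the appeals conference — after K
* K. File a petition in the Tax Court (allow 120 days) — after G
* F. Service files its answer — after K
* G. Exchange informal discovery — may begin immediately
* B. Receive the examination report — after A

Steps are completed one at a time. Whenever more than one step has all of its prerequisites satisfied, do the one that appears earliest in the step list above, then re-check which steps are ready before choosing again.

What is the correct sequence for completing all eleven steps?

G, E, A, K, C, I, F, H, J, D, B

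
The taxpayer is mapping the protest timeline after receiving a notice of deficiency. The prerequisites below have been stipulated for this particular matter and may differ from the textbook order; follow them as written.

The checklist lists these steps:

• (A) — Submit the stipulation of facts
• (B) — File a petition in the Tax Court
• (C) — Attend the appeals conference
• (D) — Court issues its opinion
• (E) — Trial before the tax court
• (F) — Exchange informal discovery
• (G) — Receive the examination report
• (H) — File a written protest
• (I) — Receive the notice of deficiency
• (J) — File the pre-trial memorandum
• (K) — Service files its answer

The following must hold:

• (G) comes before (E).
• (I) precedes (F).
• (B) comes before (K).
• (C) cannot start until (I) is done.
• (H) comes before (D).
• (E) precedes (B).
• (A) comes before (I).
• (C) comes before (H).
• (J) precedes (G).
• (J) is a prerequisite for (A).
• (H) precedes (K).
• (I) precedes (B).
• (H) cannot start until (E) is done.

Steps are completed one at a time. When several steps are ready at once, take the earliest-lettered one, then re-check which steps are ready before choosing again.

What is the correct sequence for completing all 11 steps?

Only (J) has no prerequisites, so it is first.
Ready: (A) and (G). (A) has the earlier label → (A).
(G) and (I) are both available; (G) has the earlier label → (G).
(E) and (I) are both available; (E) has the earlier label → (E).
(I) needed (A), now all done → (I).
(B), (C) and (F) are all available; (B) has the earlier label → (B).
Now (C) and (F) have their prerequisites met. (C) has the earlier label, so (C) next.
(F) and (H) are both available; (F) has the earlier label → (F).
(H) needed (C) and (E), now all done → (H).
Now (D) and (K) have their prerequisites met. (D) has the earlier label, so (D) next.
That leaves (K) as the only ready step → (K).

(J) (A) (G) (E) (I) (B) (C) (F) (H) (D) (K)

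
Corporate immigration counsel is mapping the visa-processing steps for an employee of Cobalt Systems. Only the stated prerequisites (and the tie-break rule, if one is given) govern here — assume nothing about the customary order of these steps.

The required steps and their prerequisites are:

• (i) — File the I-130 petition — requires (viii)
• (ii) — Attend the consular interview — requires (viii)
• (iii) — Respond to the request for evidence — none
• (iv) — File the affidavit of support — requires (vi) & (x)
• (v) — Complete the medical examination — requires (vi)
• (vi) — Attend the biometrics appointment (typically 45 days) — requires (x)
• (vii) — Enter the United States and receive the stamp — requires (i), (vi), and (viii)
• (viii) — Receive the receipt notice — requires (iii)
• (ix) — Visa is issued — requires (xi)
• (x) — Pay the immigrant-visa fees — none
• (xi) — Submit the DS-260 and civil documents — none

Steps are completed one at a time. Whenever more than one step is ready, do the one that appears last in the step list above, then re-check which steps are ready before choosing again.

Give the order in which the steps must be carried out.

(xi) (x) (ix) (vi) (v) (iv) (iii) (viii) (ii) (i) (vii)

(xi), (x) and (iii) have no prerequisites; (xi) is listed later, so (xi) is first.
Ready: (x), (ix) and (iii). (x) is listed later → (x).
(vi) now also ready, so the ready set is {(ix), (vi), (iii)}; (ix) is listed later → (ix).
Ready: (vi) and (iii). (vi) is listed later → (vi).
(v) and (iv) now also ready, so the ready set is {(v), (iv), (iii)}; (v) is listed later → (v).
Now (iv) and (iii) have their prerequisites met. (iv) is listed later, so (iv) next.
That leaves (iii) as the only ready step → (iii).
(viii) needed (iii), now all done → (viii).
Now (ii) and (i) have their prerequisites met. (ii) is listed later, so (ii) next.
That leaves (i) as the only ready step → (i).
(vii) needed (viii), (vi) and (i), now all done → (vii).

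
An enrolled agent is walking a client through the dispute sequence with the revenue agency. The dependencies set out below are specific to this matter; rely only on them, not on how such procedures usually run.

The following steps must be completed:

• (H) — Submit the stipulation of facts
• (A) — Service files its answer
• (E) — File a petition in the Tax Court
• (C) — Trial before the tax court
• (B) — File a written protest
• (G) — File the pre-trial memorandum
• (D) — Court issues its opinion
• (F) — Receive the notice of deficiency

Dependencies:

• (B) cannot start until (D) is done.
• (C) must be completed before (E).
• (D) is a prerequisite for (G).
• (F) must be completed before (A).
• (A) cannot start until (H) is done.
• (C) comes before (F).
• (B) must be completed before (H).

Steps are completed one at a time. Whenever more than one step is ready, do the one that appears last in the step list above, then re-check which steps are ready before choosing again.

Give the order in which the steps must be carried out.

(D) → (G) → (B) → (C) → (F) → (E) → (H) → (A)

Nothing is required for (D) and (C). (D) is listed later → (D) first.
Ready: (G), (B) and (C). (G) is listed later → (G).
(B) and (C) are both available; (B) is listed later → (B).
Ready: (C) and (H). (C) is listed later → (C).
Ready: (F), (E) and (H). (F) is listed later → (F).
(E) and (H) are both available; (E) is listed later → (E).
(H) needed (B), now all done → (H).
(A) needed (F) and (H), now all done → (A).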